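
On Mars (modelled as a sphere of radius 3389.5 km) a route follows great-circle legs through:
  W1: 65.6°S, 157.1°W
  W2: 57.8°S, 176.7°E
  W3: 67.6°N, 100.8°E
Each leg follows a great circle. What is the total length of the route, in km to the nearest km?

Leg W1→W2: central angle 0.2531 rad, distance 858.0 km.
Leg W2→W3: central angle 2.3933 rad, distance 8112.2 km.
Total: 858.0 + 8112.2 ≈ 8970 km.

8970 km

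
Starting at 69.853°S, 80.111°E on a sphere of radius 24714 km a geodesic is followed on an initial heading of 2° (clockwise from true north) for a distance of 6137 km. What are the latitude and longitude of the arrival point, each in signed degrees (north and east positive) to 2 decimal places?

-55.63°, 80.98°

Angular distance δ = d/R = 6137/24714 = 0.24832 rad; initial bearing θ = 0.0349 rad.
sin φ₂ = sin φ₁ cos δ + cos φ₁ sin δ cos θ = (-0.9388)(0.9693) + (0.3444)(0.2458)(0.9994) = -0.8254, so φ₂ = -55.63°.
Δλ = atan2(sin θ sin δ cos φ₁, cos δ − sin φ₁ sin φ₂) = atan2(0.0030, 0.1944) = 0.871°.
λ₂ = 80.111° + 0.871° = 80.98°.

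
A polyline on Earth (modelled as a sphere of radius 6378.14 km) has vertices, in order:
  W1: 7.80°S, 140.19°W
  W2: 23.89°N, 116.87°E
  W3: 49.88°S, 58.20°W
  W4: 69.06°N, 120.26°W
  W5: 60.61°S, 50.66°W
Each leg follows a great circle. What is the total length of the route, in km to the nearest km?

58421 km

Leg W1→W2: central angle 1.8316 rad, distance 11681.9 km.
Leg W2→W3: central angle 2.6830 rad, distance 17112.8 km.
Leg W3→W4: central angle 2.2222 rad, distance 14173.4 km.
Leg W4→W5: central angle 2.4228 rad, distance 15453.1 km.
Total: 11681.9 + 17112.8 + 14173.4 + 15453.1 ≈ 58421 km.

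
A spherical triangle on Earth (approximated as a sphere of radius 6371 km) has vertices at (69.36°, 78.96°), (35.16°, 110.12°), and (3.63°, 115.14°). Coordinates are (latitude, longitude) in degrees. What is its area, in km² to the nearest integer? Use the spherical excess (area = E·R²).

1181252 km²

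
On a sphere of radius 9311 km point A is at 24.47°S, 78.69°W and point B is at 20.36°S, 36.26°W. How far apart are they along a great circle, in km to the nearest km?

6385 km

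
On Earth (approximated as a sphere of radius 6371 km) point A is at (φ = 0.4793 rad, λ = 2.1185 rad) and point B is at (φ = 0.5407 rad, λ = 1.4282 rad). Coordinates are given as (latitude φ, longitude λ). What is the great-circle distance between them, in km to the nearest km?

With latitudes φ₁ = 27.462°, φ₂ = 30.980° and longitude difference Δλ = -39.551°:
cos c = sin φ₁ sin φ₂ + cos φ₁ cos φ₂ cos Δλ = (0.4612)(0.5147) + (0.8873)(0.8573)(0.7711) = 0.82395,
so c = arccos(0.82395) = 0.60245 rad.
Distance = R·c = 6371 × 0.6025 ≈ 3838 km.

3838 km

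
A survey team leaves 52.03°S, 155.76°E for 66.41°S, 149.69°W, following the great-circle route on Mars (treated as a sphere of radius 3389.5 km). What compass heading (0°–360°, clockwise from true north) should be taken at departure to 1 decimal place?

139.4°

Δλ = 54.550° = 0.9521 rad.
y = sin Δλ · cos φ₂ = (0.8146)(0.4002) = 0.3260
x = cos φ₁ sin φ₂ − sin φ₁ cos φ₂ cos Δλ = (0.6152)(-0.9164) − (-0.7883)(0.4002)(0.5800) = -0.3809
θ = atan2(y, x) = 139.44°, so the bearing is 139.4°.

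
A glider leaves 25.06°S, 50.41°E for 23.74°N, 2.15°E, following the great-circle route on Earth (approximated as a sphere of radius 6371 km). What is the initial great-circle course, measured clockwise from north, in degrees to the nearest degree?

With φ₁ = -0.4374, φ₂ = 0.4143, Δλ = -0.8423 rad, the forward-azimuth formula gives
θ = atan2( sin Δλ cos φ₂ , cos φ₁ sin φ₂ − sin φ₁ cos φ₂ cos Δλ ) = atan2(-0.6830, 0.6228) = -47.64°.
Adding 360° brings this into [0°, 360°): 312°.

312°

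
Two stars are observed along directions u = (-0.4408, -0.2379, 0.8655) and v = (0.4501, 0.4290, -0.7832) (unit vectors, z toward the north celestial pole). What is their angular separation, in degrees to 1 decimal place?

168.0°

u·v = -0.9783; |u| = 1.0000, |v| = 1.0000.
cos θ = (u·v)/(|u||v|) = -0.9783, so θ = 168.0°.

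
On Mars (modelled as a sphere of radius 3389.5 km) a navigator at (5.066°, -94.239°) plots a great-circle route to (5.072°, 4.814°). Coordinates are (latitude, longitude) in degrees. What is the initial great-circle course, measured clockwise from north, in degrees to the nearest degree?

84°

Δλ = 99.053° = 1.7288 rad.
y = sin Δλ · cos φ₂ = (0.9875)(0.9961) = 0.9837
x = cos φ₁ sin φ₂ − sin φ₁ cos φ₂ cos Δλ = (0.9961)(0.0884) − (0.0883)(0.9961)(-0.1573) = 0.1019
θ = atan2(y, x) = 84.09°, so the bearing is 84°.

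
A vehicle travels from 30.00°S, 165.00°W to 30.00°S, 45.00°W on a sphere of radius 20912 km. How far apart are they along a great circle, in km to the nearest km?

35469 km

Let φ₁ = -0.5236 rad, φ₂ = -0.5236 rad, and Δλ = 2.0944 rad.
Haversine: a = sin²(Δφ/2) + cos φ₁ cos φ₂ sin²(Δλ/2) = 0.0000 + (0.8660)(0.8660)(0.7500) = 0.56250.
Central angle c = 2·arcsin(√a) = 1.69612 rad.
Distance = R·c = 20912 × 1.6961 ≈ 35469 km.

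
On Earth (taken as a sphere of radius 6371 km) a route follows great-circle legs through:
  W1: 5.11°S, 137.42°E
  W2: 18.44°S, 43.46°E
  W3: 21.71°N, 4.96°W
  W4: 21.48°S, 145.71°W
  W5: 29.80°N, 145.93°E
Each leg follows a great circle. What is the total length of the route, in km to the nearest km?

Leg W1→W2: central angle 1.6079 rad, distance 10243.8 km.
Leg W2→W3: central angle 1.0839 rad, distance 6905.2 km.
Leg W3→W4: central angle 2.5064 rad, distance 15968.1 km.
Leg W4→W5: central angle 1.4547 rad, distance 9268.1 km.
Total: 10243.8 + 6905.2 + 15968.1 + 9268.1 ≈ 42385 km.

42385 km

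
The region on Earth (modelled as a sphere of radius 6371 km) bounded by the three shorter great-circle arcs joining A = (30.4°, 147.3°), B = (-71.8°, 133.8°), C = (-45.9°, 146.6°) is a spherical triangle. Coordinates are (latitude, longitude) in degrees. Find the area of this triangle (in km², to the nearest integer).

2655127 km²

Side lengths (central angles): a = 0.4643, b = 1.3317, c = 1.7913 rad; semiperimeter s = 1.7937.
By l'Huilier's theorem, tan(E/4) = √[tan(s/2) tan((s−a)/2) tan((s−b)/2) tan((s−c)/2)], giving spherical excess E = 0.0654 rad.
Area = E·R² = 0.0654 × (6371)² ≈ 2655127 km².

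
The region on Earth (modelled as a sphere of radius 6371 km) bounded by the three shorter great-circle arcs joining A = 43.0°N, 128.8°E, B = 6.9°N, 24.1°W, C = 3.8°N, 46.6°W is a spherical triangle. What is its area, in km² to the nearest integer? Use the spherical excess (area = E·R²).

Side lengths (central angles): a = 0.3946, b = 2.3216, c = 2.1705 rad; semiperimeter s = 2.4434.
By l'Huilier's theorem, tan(E/4) = √[tan(s/2) tan((s−a)/2) tan((s−b)/2) tan((s−c)/2)], giving spherical excess E = 0.7682 rad.
Area = E·R² = 0.7682 × (6371)² ≈ 31179357 km².

31179357 km²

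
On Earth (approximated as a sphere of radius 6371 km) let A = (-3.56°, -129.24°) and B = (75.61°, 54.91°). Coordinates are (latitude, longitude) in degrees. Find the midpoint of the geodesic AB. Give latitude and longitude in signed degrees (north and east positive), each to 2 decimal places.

The central angle between A and B is δ = 1.8834 rad.
With f = 0.5, the slerp weights are sin((1−f)δ)/sin δ = 0.8497 and sin(fδ)/sin δ = 0.8497.
Weighted sum of the unit vectors: (0.8497)·(-0.6313,-0.7730,-0.0621) + (0.8497)·(0.1429,0.2034,0.9686) = (-0.4151, -0.4841, 0.7703).
Converting back: φ = atan2(z, √(x²+y²)) = 50.38°, λ = atan2(y, x) = -130.61°.

50.38°, -130.61°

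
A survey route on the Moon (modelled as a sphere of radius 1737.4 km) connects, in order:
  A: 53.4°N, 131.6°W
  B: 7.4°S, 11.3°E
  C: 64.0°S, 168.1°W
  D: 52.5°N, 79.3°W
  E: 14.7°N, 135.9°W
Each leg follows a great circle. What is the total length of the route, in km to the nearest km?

12949 km

Leg A→B: central angle 2.1834 rad, distance 3793.4 km.
Leg B→C: central angle 1.8954 rad, distance 3293.1 km.
Leg C→D: central angle 2.3567 rad, distance 4094.6 km.
Leg D→E: central angle 1.0175 rad, distance 1767.9 km.
Total: 3793.4 + 3293.1 + 4094.6 + 1767.9 ≈ 12949 km.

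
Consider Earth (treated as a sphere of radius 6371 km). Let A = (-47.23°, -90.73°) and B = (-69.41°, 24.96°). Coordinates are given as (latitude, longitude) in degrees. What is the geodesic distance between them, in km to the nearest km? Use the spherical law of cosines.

In radians: φ₁ = -0.8243, φ₂ = -1.2114, Δλ = 115.690° = 2.0192 rad.
cos c = sin φ₁ sin φ₂ + cos φ₁ cos φ₂ cos Δλ = (-0.7341)(-0.9361) + (0.6791)(0.3517)(-0.4335) = 0.58367,
so c = arccos(0.58367) = 0.94756 rad.
Distance = R·c = 6371 × 0.9476 ≈ 6037 km.

6037 km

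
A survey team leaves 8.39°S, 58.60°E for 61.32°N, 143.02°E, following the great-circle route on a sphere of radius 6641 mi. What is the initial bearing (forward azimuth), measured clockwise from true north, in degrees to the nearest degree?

29°

Δλ = 84.420° = 1.4734 rad.
y = sin Δλ · cos φ₂ = (0.9953)(0.4799) = 0.4776
x = cos φ₁ sin φ₂ − sin φ₁ cos φ₂ cos Δλ = (0.9893)(0.8773) − (-0.1459)(0.4799)(0.0972) = 0.8747
θ = atan2(y, x) = 28.64°, so the bearing is 29°.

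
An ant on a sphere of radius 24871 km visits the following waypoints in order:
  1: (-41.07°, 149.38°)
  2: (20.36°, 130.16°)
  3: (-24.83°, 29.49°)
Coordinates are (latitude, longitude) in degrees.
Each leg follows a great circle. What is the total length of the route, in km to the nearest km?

Leg 1→2: central angle 1.1165 rad, distance 27768.3 km.
Leg 2→3: central angle 1.8793 rad, distance 46740.2 km.
Total: 27768.3 + 46740.2 ≈ 74509 km.

74509 km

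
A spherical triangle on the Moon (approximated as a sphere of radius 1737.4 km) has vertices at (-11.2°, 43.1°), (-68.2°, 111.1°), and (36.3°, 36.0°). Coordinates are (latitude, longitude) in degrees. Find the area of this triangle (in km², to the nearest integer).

Side lengths (central angles): a = 2.0632, b = 0.8372, c = 1.2484 rad; semiperimeter s = 2.0744.
By l'Huilier's theorem, tan(E/4) = √[tan(s/2) tan((s−a)/2) tan((s−b)/2) tan((s−c)/2)], giving spherical excess E = 0.2177 rad.
Area = E·R² = 0.2177 × (1737.4)² ≈ 657149 km².

657149 km²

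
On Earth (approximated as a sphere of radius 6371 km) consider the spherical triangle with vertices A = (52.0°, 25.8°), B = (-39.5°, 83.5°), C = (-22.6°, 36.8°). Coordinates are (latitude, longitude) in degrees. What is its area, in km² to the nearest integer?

Side lengths (central angles): a = 0.7481, b = 1.3128, c = 1.8208 rad; semiperimeter s = 1.9408.
By l'Huilier's theorem, tan(E/4) = √[tan(s/2) tan((s−a)/2) tan((s−b)/2) tan((s−c)/2)], giving spherical excess E = 0.5529 rad.
Area = E·R² = 0.5529 × (6371)² ≈ 22442001 km².

22442001 km²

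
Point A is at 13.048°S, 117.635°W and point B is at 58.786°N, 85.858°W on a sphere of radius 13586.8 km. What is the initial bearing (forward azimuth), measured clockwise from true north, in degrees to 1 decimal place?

With φ₁ = -0.2277, φ₂ = 1.0260, Δλ = 0.5546 rad, the forward-azimuth formula gives
θ = atan2( sin Δλ cos φ₂ , cos φ₁ sin φ₂ − sin φ₁ cos φ₂ cos Δλ ) = atan2(0.2729, 0.9326) = 16.31°.
So the initial bearing is 16.3°.

16.3°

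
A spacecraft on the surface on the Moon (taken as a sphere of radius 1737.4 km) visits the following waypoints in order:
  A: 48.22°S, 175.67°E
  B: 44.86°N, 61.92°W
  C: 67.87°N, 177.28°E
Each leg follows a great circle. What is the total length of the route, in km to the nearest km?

6067 km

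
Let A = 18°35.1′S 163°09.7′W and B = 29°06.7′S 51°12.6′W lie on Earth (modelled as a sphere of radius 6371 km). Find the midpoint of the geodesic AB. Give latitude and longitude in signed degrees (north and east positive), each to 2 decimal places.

-38.26°, -110.64°

The central angle between A and B is δ = 1.7259 rad.
With f = 0.5, the slerp weights are sin((1−f)δ)/sin δ = 0.7690 and sin(fδ)/sin δ = 0.7690.
Weighted sum of the unit vectors: (0.7690)·(-0.9072,-0.2746,-0.3187) + (0.7690)·(0.5473,-0.6810,-0.4865) = (-0.2768, -0.7348, -0.6192).
Converting back: φ = atan2(z, √(x²+y²)) = -38.26°, λ = atan2(y, x) = -110.64°.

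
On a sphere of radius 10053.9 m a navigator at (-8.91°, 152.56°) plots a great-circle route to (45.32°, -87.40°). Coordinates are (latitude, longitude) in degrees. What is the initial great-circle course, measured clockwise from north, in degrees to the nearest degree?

With φ₁ = -0.1555, φ₂ = 0.7910, Δλ = 2.0951 rad, the forward-azimuth formula gives
θ = atan2( sin Δλ cos φ₂ , cos φ₁ sin φ₂ − sin φ₁ cos φ₂ cos Δλ ) = atan2(0.6087, 0.6479) = 43.21°.
So the initial bearing is 43°.

43°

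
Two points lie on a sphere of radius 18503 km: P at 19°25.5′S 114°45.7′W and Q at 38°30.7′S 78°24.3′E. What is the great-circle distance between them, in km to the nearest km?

38998 km

In radians: φ₁ = -0.3390, φ₂ = -0.6722, Δλ = -166.833° = -2.9118 rad.
cos c = sin φ₁ sin φ₂ + cos φ₁ cos φ₂ cos Δλ = (-0.3326)(-0.6227) + (0.9431)(0.7825)(-0.9737) = -0.51146,
so c = arccos(-0.51146) = 2.10768 rad.
Distance = R·c = 18503 × 2.1077 ≈ 38998 km.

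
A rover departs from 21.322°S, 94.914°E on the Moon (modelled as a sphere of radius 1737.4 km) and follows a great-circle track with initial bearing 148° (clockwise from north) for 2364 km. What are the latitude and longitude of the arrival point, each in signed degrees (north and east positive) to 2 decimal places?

Angular distance δ = d/R = 2364/1737.4 = 1.36065 rad; initial bearing θ = 2.5831 rad.
sin φ₂ = sin φ₁ cos δ + cos φ₁ sin δ cos θ = (-0.3636)(0.2086) + (0.9316)(0.9780)(-0.8480) = -0.8485, so φ₂ = -58.05°.
Δλ = atan2(sin θ sin δ cos φ₁, cos δ − sin φ₁ sin φ₂) = atan2(0.4828, -0.0999) = 101.692°.
λ₂ = 94.914° + 101.692° = 196.61° → -163.39° after wrapping to (−180°, 180°].

-58.05°, -163.39°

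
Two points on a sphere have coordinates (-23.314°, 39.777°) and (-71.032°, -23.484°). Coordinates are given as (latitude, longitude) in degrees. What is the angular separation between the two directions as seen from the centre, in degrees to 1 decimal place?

59.4°

Let φ₁ = -0.4069 rad, φ₂ = -1.2397 rad, and Δλ = -1.1041 rad.
cos c = sin φ₁ sin φ₂ + cos φ₁ cos φ₂ cos Δλ = (-0.3958)(-0.9457) + (0.9183)(0.3250)(0.4499) = 0.50858,
so c = arccos(0.50858) = 1.03726 rad.
So the angular separation is 59.4°.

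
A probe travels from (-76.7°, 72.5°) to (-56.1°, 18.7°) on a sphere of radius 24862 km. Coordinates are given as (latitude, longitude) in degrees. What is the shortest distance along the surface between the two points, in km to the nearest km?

12119 km

In radians: φ₁ = -1.3387, φ₂ = -0.9791, Δλ = -53.800° = -0.9390 rad.
cos c = sin φ₁ sin φ₂ + cos φ₁ cos φ₂ cos Δλ = (-0.9732)(-0.8300) + (0.2300)(0.5577)(0.5906) = 0.88353,
so c = arccos(0.88353) = 0.48745 rad.
Distance = R·c = 24862 × 0.4874 ≈ 12119 km.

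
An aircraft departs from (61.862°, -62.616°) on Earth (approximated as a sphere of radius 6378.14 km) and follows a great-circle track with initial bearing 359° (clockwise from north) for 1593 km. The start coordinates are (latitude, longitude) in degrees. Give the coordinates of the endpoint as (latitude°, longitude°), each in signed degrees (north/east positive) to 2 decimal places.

Angular distance δ = d/R = 1593/6378.14 = 0.24976 rad; initial bearing θ = 6.2657 rad.
sin φ₂ = sin φ₁ cos δ + cos φ₁ sin δ cos θ = (0.8818)(0.9690) + (0.4716)(0.2472)(0.9998) = 0.9710, so φ₂ = 76.17°.
Δλ = atan2(sin θ sin δ cos φ₁, cos δ − sin φ₁ sin φ₂) = atan2(-0.0020, 0.1127) = -1.034°.
λ₂ = -62.616° − 1.034° = -63.65°.

76.17°, -63.65°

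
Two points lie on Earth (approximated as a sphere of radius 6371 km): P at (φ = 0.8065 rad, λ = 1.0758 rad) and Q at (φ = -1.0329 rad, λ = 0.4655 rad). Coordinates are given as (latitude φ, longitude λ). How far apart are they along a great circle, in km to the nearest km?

In radians: φ₁ = 0.8065, φ₂ = -1.0329, Δλ = -34.968° = -0.6103 rad.
cos c = sin φ₁ sin φ₂ + cos φ₁ cos φ₂ cos Δλ = (0.7219)(-0.8588) + (0.6920)(0.5123)(0.8195) = -0.32939,
so c = arccos(-0.32939) = 1.90645 rad.
Distance = R·c = 6371 × 1.9065 ≈ 12146 km.

12146 km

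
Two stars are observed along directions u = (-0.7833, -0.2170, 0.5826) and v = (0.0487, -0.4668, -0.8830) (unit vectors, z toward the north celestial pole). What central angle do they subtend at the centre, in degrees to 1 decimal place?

116.8°

u·v = -0.4513; |u| = 1.0000, |v| = 1.0000.
cos θ = (u·v)/(|u||v|) = -0.4513, so θ = 116.8°.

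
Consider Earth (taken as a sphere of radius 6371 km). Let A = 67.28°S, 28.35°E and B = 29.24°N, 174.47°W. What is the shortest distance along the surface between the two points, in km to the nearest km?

Let φ₁ = -1.1743 rad, φ₂ = 0.5103 rad, and Δλ = 2.7433 rad.
cos c = sin φ₁ sin φ₂ + cos φ₁ cos φ₂ cos Δλ = (-0.9224)(0.4885) + (0.3862)(0.8726)(-0.9217) = -0.76120,
so c = arccos(-0.76120) = 2.43596 rad.
Distance = R·c = 6371 × 2.4360 ≈ 15520 km.

15520 km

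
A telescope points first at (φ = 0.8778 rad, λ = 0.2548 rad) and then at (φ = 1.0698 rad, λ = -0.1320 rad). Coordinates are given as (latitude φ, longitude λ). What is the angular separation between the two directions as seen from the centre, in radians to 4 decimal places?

0.2875 rad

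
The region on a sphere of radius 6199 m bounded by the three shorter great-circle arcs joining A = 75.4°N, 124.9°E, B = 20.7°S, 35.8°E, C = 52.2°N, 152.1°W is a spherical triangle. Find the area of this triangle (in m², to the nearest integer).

7155858 m²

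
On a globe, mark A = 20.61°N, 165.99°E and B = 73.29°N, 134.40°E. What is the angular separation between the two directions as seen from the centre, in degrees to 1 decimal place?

55.5°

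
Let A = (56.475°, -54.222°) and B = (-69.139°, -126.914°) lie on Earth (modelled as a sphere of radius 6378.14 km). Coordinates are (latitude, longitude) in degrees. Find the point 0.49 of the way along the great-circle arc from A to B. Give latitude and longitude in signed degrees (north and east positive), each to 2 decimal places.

The central angle between A and B is δ = 2.3753 rad.
With f = 0.49, the slerp weights are sin((1−f)δ)/sin δ = 1.3499 and sin(fδ)/sin δ = 1.3243.
Weighted sum of the unit vectors: (1.3499)·(0.3229,-0.4481,0.8336) + (1.3243)·(-0.2139,-0.2847,-0.9344) = (0.1526, -0.9819, -0.1121).
Converting back: φ = atan2(z, √(x²+y²)) = -6.44°, λ = atan2(y, x) = -81.16°.

-6.44°, -81.16°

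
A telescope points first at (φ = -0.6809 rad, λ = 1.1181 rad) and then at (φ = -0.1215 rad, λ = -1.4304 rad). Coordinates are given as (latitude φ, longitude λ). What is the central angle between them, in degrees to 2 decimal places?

Let φ₁ = -0.6809 rad, φ₂ = -0.1215 rad, and Δλ = -2.5485 rad.
cos c = sin φ₁ sin φ₂ + cos φ₁ cos φ₂ cos Δλ = (-0.6295)(-0.1212) + (0.7770)(0.9926)(-0.8292) = -0.56326,
so c = arccos(-0.56326) = 2.16912 rad.
So the angular separation is 124.28°.

124.28°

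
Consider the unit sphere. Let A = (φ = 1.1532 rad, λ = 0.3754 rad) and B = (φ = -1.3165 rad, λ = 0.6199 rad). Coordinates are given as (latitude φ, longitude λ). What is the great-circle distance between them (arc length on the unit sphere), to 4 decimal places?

2.4746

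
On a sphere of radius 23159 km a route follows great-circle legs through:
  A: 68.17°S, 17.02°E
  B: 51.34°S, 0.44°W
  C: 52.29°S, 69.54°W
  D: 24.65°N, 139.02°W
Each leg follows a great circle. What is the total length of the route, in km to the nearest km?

Leg A→B: central angle 0.3287 rad, distance 7612.2 km.
Leg B→C: central angle 0.7166 rad, distance 16594.9 km.
Leg C→D: central angle 1.7063 rad, distance 39516.1 km.
Total: 7612.2 + 16594.9 + 39516.1 ≈ 63723 km.

63723 km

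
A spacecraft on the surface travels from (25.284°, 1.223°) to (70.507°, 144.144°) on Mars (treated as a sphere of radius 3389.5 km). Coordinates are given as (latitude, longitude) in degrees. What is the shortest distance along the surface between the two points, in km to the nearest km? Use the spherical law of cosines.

4773 km

Let φ₁ = 0.4413 rad, φ₂ = 1.2306 rad, and Δλ = 2.4944 rad.
cos c = sin φ₁ sin φ₂ + cos φ₁ cos φ₂ cos Δλ = (0.4271)(0.9427) + (0.9042)(0.3337)(-0.7978) = 0.16191,
so c = arccos(0.16191) = 1.40817 rad.
Distance = R·c = 3389.5 × 1.4082 ≈ 4773 km.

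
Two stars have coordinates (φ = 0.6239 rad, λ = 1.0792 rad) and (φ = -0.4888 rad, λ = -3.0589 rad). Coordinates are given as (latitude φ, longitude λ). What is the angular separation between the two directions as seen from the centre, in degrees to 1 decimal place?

131.6°

In radians: φ₁ = 0.6239, φ₂ = -0.4888, Δλ = 122.904° = 2.1451 rad.
cos c = sin φ₁ sin φ₂ + cos φ₁ cos φ₂ cos Δλ = (0.5842)(-0.4696) + (0.8116)(0.8829)(-0.5432) = -0.66359,
so c = arccos(-0.66359) = 2.29640 rad.
So the angular separation is 131.6°.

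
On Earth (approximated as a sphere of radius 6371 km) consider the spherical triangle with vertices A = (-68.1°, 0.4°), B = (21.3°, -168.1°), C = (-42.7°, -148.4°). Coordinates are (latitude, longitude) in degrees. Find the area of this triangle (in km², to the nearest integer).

Side lengths (central angles): a = 1.1611, b = 1.1650, c = 2.3153 rad; semiperimeter s = 2.3207.
By l'Huilier's theorem, tan(E/4) = √[tan(s/2) tan((s−a)/2) tan((s−b)/2) tan((s−c)/2)], giving spherical excess E = 0.2065 rad.
Area = E·R² = 0.2065 × (6371)² ≈ 8382307 km².

8382307 km²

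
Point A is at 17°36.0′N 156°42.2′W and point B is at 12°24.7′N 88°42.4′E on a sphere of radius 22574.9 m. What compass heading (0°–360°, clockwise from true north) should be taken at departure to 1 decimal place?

290.3°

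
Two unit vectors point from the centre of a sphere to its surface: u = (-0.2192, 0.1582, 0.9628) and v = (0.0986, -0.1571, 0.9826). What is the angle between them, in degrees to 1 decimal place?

u·v = 0.8996; |u| = 1.0000, |v| = 1.0000.
cos θ = (u·v)/(|u||v|) = 0.8996, so θ = 25.9°.

25.9°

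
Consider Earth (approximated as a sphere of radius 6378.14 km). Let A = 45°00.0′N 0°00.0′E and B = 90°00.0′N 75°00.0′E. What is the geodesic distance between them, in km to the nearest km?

5009 km

With latitudes φ₁ = 45.000°, φ₂ = 90.000° and longitude difference Δλ = 75.000°:
cos c = sin φ₁ sin φ₂ + cos φ₁ cos φ₂ cos Δλ = (0.7071)(1.0000) + (0.7071)(0.0000)(0.2588) = 0.70711,
so c = arccos(0.70711) = 0.78540 rad.
Distance = R·c = 6378.14 × 0.7854 ≈ 5009 km.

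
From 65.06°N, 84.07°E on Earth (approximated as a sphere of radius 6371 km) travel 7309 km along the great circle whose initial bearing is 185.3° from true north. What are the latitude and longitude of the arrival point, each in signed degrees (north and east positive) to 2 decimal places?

Angular distance δ = d/R = 7309/6371 = 1.14723 rad; initial bearing θ = 3.2341 rad.
sin φ₂ = sin φ₁ cos δ + cos φ₁ sin δ cos θ = (0.9067)(0.4110) + (0.4217)(0.9116)(-0.9957) = -0.0101, so φ₂ = -0.58°.
Δλ = atan2(sin θ sin δ cos φ₁, cos δ − sin φ₁ sin φ₂) = atan2(-0.0355, 0.4201) = -4.831°.
λ₂ = 84.070° − 4.831° = 79.24°.

-0.58°, 79.24°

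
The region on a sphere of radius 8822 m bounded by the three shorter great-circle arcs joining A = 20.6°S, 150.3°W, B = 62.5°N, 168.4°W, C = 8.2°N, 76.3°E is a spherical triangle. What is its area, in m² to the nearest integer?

Side lengths (central angles): a = 1.6397, b = 2.3278, c = 1.4719 rad; semiperimeter s = 2.7197.
By l'Huilier's theorem, tan(E/4) = √[tan(s/2) tan((s−a)/2) tan((s−b)/2) tan((s−c)/2)], giving spherical excess E = 2.2556 rad.
Area = E·R² = 2.2556 × (8822)² ≈ 175547279 m².

175547279 m²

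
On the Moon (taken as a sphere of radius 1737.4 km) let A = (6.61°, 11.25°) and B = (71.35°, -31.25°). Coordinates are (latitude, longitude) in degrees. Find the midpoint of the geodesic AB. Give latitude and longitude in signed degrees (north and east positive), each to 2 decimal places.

The central angle between A and B is δ = 1.2204 rad.
With f = 0.5, the slerp weights are sin((1−f)δ)/sin δ = 0.6101 and sin(fδ)/sin δ = 0.6101.
Weighted sum of the unit vectors: (0.6101)·(0.9743,0.1938,0.1151) + (0.6101)·(0.2734,-0.1659,0.9475) = (0.7612, 0.0170, 0.6483).
Converting back: φ = atan2(z, √(x²+y²)) = 40.41°, λ = atan2(y, x) = 1.28°.

40.41°, 1.28°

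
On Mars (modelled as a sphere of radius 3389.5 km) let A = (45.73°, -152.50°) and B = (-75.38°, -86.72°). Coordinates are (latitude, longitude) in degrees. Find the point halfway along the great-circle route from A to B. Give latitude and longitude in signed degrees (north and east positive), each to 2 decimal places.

The central angle between A and B is δ = 2.2403 rad.
With f = 0.5, the slerp weights are sin((1−f)δ)/sin δ = 1.1480 and sin(fδ)/sin δ = 1.1480.
Weighted sum of the unit vectors: (1.1480)·(-0.6192,-0.3223,0.7161) + (1.1480)·(0.0144,-0.2520,-0.9676) = (-0.6942, -0.6593, -0.2888).
Converting back: φ = atan2(z, √(x²+y²)) = -16.79°, λ = atan2(y, x) = -136.48°.

-16.79°, -136.48°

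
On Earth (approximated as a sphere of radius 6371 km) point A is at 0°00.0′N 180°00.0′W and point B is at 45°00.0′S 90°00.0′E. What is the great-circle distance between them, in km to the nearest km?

In radians: φ₁ = 0.0000, φ₂ = -0.7854, Δλ = -90.000° = -1.5708 rad.
cos c = sin φ₁ sin φ₂ + cos φ₁ cos φ₂ cos Δλ = (0.0000)(-0.7071) + (1.0000)(0.7071)(0.0000) = -0.00000,
so c = arccos(-0.00000) = 1.57080 rad.
Distance = R·c = 6371 × 1.5708 ≈ 10008 km.

10008 km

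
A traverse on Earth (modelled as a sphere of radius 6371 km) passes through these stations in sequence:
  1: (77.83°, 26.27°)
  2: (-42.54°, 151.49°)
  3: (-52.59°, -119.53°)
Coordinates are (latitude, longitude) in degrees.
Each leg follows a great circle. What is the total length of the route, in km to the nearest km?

Leg 1→2: central angle 2.4196 rad, distance 15415.3 km.
Leg 2→3: central angle 0.9944 rad, distance 6335.3 km.
Total: 15415.3 + 6335.3 ≈ 21751 km.

21751 km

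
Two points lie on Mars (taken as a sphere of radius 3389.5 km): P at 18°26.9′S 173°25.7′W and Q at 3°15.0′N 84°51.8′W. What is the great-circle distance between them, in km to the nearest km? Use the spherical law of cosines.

Let φ₁ = -0.3220 rad, φ₂ = 0.0567 rad, and Δλ = 1.5458 rad.
cos c = sin φ₁ sin φ₂ + cos φ₁ cos φ₂ cos Δλ = (-0.3164)(0.0567) + (0.9486)(0.9984)(0.0250) = 0.00578,
so c = arccos(0.00578) = 1.56502 rad.
Distance = R·c = 3389.5 × 1.5650 ≈ 5305 km.

5305 km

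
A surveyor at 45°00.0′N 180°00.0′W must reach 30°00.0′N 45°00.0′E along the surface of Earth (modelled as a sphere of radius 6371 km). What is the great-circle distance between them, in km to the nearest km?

Let φ₁ = 0.7854 rad, φ₂ = 0.5236 rad, and Δλ = -2.3562 rad.
Haversine: a = sin²(Δφ/2) + cos φ₁ cos φ₂ sin²(Δλ/2) = 0.0170 + (0.7071)(0.8660)(0.8536) = 0.53973.
Central angle c = 2·arcsin(√a) = 1.65034 rad.
Distance = R·c = 6371 × 1.6503 ≈ 10514 km.

10514 km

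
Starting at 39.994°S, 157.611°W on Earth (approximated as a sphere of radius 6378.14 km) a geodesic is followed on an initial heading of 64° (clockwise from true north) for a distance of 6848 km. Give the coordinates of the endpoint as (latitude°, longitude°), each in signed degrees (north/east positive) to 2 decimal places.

-0.65°, -105.42°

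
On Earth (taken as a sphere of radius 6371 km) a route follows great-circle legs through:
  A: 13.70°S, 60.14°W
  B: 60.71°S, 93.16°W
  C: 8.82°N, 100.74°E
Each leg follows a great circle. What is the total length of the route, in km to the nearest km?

Leg A→B: central angle 0.9209 rad, distance 5867.1 km.
Leg B→C: central angle 2.2181 rad, distance 14131.3 km.
Total: 5867.1 + 14131.3 ≈ 19998 km.

19998 km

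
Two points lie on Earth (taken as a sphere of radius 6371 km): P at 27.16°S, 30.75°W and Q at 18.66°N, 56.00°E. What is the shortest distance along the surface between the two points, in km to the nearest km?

10635 km

Let φ₁ = -0.4740 rad, φ₂ = 0.3257 rad, and Δλ = 1.5141 rad.
cos c = sin φ₁ sin φ₂ + cos φ₁ cos φ₂ cos Δλ = (-0.4565)(0.3200) + (0.8897)(0.9474)(0.0567) = -0.09826,
so c = arccos(-0.09826) = 1.66922 rad.
Distance = R·c = 6371 × 1.6692 ≈ 10635 km.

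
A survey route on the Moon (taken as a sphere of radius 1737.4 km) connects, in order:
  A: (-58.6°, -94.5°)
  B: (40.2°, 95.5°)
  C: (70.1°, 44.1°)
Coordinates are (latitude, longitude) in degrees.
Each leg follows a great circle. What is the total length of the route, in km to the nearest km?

Leg A→B: central angle 2.8018 rad, distance 4867.9 km.
Leg B→C: central angle 0.6933 rad, distance 1204.6 km.
Total: 4867.9 + 1204.6 ≈ 6072 km.

6072 km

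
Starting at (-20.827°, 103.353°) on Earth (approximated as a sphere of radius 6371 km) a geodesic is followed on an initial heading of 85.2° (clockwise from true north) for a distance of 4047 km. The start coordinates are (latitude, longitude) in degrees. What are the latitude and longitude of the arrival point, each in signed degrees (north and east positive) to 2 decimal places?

Angular distance δ = d/R = 4047/6371 = 0.63522 rad; initial bearing θ = 1.4870 rad.
sin φ₂ = sin φ₁ cos δ + cos φ₁ sin δ cos θ = (-0.3555)(0.8049) + (0.9347)(0.5934)(0.0837) = -0.2398, so φ₂ = -13.87°.
Δλ = atan2(sin θ sin δ cos φ₁, cos δ − sin φ₁ sin φ₂) = atan2(0.5526, 0.7197) = 37.520°.
λ₂ = 103.353° + 37.520° = 140.87°.

-13.87°, 140.87°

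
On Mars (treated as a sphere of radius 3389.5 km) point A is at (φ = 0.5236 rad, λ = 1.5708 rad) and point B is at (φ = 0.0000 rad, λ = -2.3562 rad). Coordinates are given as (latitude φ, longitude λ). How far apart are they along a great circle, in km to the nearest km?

7558 km

In radians: φ₁ = 0.5236, φ₂ = 0.0000, Δλ = 134.999° = 2.3562 rad.
cos c = sin φ₁ sin φ₂ + cos φ₁ cos φ₂ cos Δλ = (0.5000)(0.0000) + (0.8660)(1.0000)(-0.7071) = -0.61237,
so c = arccos(-0.61237) = 2.22985 rad.
Distance = R·c = 3389.5 × 2.2298 ≈ 7558 km.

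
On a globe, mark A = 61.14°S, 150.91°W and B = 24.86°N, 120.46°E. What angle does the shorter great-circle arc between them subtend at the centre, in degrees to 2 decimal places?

With latitudes φ₁ = -61.140°, φ₂ = 24.860° and longitude difference Δλ = -88.630°:
cos c = sin φ₁ sin φ₂ + cos φ₁ cos φ₂ cos Δλ = (-0.8758)(0.4204) + (0.4827)(0.9073)(0.0239) = -0.35772,
so c = arccos(-0.35772) = 1.93662 rad.
So the angular separation is 110.96°.

110.96°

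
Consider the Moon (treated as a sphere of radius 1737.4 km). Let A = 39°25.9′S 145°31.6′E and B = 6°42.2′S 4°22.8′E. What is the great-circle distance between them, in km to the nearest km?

With latitudes φ₁ = -39.432°, φ₂ = -6.703° and longitude difference Δλ = -141.147°:
Haversine: a = sin²(Δφ/2) + cos φ₁ cos φ₂ sin²(Δλ/2) = 0.0794 + (0.7724)(0.9932)(0.8894) = 0.76162.
Central angle c = 2·arcsin(√a) = 2.12145 rad.
Distance = R·c = 1737.4 × 2.1214 ≈ 3686 km.

3686 km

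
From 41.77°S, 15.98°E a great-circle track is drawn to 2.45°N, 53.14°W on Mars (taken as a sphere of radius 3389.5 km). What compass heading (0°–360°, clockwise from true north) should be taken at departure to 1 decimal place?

Δλ = -69.120° = -1.2064 rad.
y = sin Δλ · cos φ₂ = (-0.9343)(0.9991) = -0.9335
x = cos φ₁ sin φ₂ − sin φ₁ cos φ₂ cos Δλ = (0.7458)(0.0427) − (-0.6661)(0.9991)(0.3564) = 0.2691
θ = atan2(y, x) = -73.92°; adding 360° gives 286.1°.

286.1°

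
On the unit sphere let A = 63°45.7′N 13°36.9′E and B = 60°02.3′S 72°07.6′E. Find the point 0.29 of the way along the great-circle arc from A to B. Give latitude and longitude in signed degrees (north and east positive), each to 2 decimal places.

Central angle δ = 2.2940 rad. Interpolating on the sphere with fraction f = 0.29:
P = [sin((1−f)δ)·A + sin(fδ)·B] / sin δ = 1.3316·A + 0.8233·B in Cartesian coordinates,
giving P = (0.6984, 0.5299, 0.4811), i.e. latitude 28.76°, longitude 37.19°.

28.76°, 37.19°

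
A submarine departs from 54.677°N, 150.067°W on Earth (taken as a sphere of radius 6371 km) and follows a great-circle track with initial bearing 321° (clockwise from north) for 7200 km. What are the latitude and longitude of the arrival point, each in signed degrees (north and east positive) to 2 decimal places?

Angular distance δ = d/R = 7200/6371 = 1.13012 rad; initial bearing θ = 5.6025 rad.
sin φ₂ = sin φ₁ cos δ + cos φ₁ sin δ cos θ = (0.8159)(0.4266) + (0.5782)(0.9045)(0.7771) = 0.7544, so φ₂ = 48.98°.
Δλ = atan2(sin θ sin δ cos φ₁, cos δ − sin φ₁ sin φ₂) = atan2(-0.3291, -0.1890) = -119.868°.
λ₂ = -150.067° − 119.868° = -269.93° → 90.07° after wrapping to (−180°, 180°].

48.98°, 90.07°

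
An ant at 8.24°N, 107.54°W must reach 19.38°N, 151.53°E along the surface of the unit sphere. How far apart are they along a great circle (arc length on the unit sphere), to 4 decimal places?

In radians: φ₁ = 0.1438, φ₂ = 0.3382, Δλ = -100.930° = -1.7616 rad.
cos c = sin φ₁ sin φ₂ + cos φ₁ cos φ₂ cos Δλ = (0.1433)(0.3318) + (0.9897)(0.9433)(-0.1896) = -0.12946,
so c = arccos(-0.12946) = 1.70062 rad.
On the unit sphere the arc length equals the central angle: 1.7006.

1.7006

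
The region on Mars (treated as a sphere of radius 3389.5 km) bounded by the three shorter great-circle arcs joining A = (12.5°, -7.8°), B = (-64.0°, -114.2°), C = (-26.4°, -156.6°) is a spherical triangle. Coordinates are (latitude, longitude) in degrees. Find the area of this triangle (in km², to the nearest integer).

11232679 km²

Side lengths (central angles): a = 0.8099, b = 2.5759, c = 1.8916 rad; semiperimeter s = 2.6387.
By l'Huilier's theorem, tan(E/4) = √[tan(s/2) tan((s−a)/2) tan((s−b)/2) tan((s−c)/2)], giving spherical excess E = 0.9777 rad.
Area = E·R² = 0.9777 × (3389.5)² ≈ 11232679 km².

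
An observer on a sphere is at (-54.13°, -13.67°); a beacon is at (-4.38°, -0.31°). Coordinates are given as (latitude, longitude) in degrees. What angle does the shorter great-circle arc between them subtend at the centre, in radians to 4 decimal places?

In radians: φ₁ = -0.9447, φ₂ = -0.0764, Δλ = 13.360° = 0.2332 rad.
Haversine: a = sin²(Δφ/2) + cos φ₁ cos φ₂ sin²(Δλ/2) = 0.1769 + (0.5859)(0.9971)(0.0135) = 0.18484.
Central angle c = 2·arcsin(√a) = 0.88884 rad.
So the angular separation is 0.8888 rad.

0.8888 rad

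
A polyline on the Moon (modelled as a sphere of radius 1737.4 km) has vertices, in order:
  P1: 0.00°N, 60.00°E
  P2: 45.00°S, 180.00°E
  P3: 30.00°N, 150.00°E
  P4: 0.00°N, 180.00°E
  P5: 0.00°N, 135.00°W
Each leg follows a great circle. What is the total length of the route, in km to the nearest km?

8398 km

Leg P1→P2: central angle 1.9322 rad, distance 3356.9 km.
Leg P2→P3: central angle 1.3931 rad, distance 2420.3 km.
Leg P3→P4: central angle 0.7227 rad, distance 1255.7 km.
Leg P4→P5: central angle 0.7854 rad, distance 1364.6 km.
Total: 3356.9 + 2420.3 + 1255.7 + 1364.6 ≈ 8398 km.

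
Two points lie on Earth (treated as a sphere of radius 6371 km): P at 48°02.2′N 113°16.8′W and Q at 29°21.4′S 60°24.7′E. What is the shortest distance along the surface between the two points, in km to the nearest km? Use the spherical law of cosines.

17869 km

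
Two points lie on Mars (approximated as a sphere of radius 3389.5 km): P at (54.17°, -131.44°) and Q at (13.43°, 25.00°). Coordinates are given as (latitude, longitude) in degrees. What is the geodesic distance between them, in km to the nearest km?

In radians: φ₁ = 0.9454, φ₂ = 0.2344, Δλ = 156.440° = 2.7304 rad.
cos c = sin φ₁ sin φ₂ + cos φ₁ cos φ₂ cos Δλ = (0.8108)(0.2323) + (0.5854)(0.9727)(-0.9166) = -0.33361,
so c = arccos(-0.33361) = 1.91093 rad.
Distance = R·c = 3389.5 × 1.9109 ≈ 6477 km.

6477 km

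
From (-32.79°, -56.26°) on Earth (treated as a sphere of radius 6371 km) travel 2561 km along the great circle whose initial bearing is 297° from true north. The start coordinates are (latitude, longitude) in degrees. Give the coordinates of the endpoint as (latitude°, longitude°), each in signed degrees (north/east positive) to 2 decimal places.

Angular distance δ = d/R = 2561/6371 = 0.40198 rad; initial bearing θ = 5.1836 rad.
sin φ₂ = sin φ₁ cos δ + cos φ₁ sin δ cos θ = (-0.5416)(0.9203) + (0.8407)(0.3912)(0.4540) = -0.3491, so φ₂ = -20.43°.
Δλ = atan2(sin θ sin δ cos φ₁, cos δ − sin φ₁ sin φ₂) = atan2(-0.2931, 0.7312) = -21.839°.
λ₂ = -56.260° − 21.839° = -78.10°.

-20.43°, -78.10°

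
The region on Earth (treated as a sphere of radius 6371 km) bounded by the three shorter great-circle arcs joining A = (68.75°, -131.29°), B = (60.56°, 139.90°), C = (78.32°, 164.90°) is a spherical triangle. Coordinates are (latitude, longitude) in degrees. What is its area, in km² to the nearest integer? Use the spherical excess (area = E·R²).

1706951 km²

Side lengths (central angles): a = 0.3392, b = 0.3329, c = 0.6174 rad; semiperimeter s = 0.6448.
By l'Huilier's theorem, tan(E/4) = √[tan(s/2) tan((s−a)/2) tan((s−b)/2) tan((s−c)/2)], giving spherical excess E = 0.0421 rad.
Area = E·R² = 0.0421 × (6371)² ≈ 1706951 km².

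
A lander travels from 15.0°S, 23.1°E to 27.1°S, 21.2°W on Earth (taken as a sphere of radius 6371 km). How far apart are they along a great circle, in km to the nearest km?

Let φ₁ = -0.2618 rad, φ₂ = -0.4730 rad, and Δλ = -0.7732 rad.
Haversine: a = sin²(Δφ/2) + cos φ₁ cos φ₂ sin²(Δλ/2) = 0.0111 + (0.9659)(0.8902)(0.1422) = 0.13334.
Central angle c = 2·arcsin(√a) = 0.74761 rad.
Distance = R·c = 6371 × 0.7476 ≈ 4763 km.

4763 km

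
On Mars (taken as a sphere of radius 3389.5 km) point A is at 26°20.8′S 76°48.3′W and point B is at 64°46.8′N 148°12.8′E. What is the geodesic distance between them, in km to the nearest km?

In radians: φ₁ = -0.4598, φ₂ = 1.1306, Δλ = -134.982° = -2.3559 rad.
cos c = sin φ₁ sin φ₂ + cos φ₁ cos φ₂ cos Δλ = (-0.4438)(0.9047) + (0.8961)(0.4261)(-0.7069) = -0.67141,
so c = arccos(-0.67141) = 2.30690 rad.
Distance = R·c = 3389.5 × 2.3069 ≈ 7819 km.

7819 km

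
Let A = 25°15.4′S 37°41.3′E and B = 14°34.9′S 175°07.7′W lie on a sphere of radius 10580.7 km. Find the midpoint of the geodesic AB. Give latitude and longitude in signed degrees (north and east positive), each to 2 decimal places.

The central angle between A and B is δ = 2.2500 rad.
With f = 0.5, the slerp weights are sin((1−f)δ)/sin δ = 1.1596 and sin(fδ)/sin δ = 1.1596.
Weighted sum of the unit vectors: (1.1596)·(0.7157,0.5529,-0.4267) + (1.1596)·(-0.9643,-0.0822,-0.2518) = (-0.2883, 0.5459, -0.7867).
Converting back: φ = atan2(z, √(x²+y²)) = -51.88°, λ = atan2(y, x) = 117.84°.

-51.88°, 117.84°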